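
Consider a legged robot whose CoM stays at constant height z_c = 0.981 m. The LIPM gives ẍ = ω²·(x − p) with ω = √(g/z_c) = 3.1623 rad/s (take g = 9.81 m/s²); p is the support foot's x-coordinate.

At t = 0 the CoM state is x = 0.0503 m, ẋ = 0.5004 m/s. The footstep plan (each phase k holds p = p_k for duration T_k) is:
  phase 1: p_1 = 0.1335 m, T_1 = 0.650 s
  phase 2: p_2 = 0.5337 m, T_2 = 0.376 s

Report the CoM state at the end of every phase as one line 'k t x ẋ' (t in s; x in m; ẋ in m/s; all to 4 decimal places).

phase 1: p=0.1335, T=0.650, ωT=2.055495, cosh=3.969366, sinh=3.841337; start (x,ẋ)=(0.050300, 0.500400) → end (x,ẋ)=(0.411099, 0.975602)
phase 2: p=0.5337, T=0.376, ωT=1.189025, cosh=1.794198, sinh=1.489680; start (x,ẋ)=(0.411099, 0.975602) → end (x,ẋ)=(0.773311, 1.172873)

1 0.6500 0.4111 0.9756
2 1.0260 0.7733 1.1729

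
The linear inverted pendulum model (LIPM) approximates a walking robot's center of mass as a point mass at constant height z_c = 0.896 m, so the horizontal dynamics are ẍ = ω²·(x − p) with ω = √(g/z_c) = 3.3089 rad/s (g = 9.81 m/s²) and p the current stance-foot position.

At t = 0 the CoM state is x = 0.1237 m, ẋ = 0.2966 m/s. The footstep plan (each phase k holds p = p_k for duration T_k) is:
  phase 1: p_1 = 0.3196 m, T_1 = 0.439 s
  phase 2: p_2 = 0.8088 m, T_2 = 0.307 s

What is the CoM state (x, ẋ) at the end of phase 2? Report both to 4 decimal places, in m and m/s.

phase 1: p=0.3196, T=0.439, ωT=1.452607, cosh=2.254101, sinh=2.020142; start (x,ẋ)=(0.123700, 0.296600) → end (x,ẋ)=(0.059101, -0.640917)
phase 2: p=0.8088, T=0.307, ωT=1.015832, cosh=1.561881, sinh=1.199780; start (x,ẋ)=(0.059101, -0.640917) → end (x,ẋ)=(-0.594532, -3.977305)

x = -0.5945, ẋ = -3.9773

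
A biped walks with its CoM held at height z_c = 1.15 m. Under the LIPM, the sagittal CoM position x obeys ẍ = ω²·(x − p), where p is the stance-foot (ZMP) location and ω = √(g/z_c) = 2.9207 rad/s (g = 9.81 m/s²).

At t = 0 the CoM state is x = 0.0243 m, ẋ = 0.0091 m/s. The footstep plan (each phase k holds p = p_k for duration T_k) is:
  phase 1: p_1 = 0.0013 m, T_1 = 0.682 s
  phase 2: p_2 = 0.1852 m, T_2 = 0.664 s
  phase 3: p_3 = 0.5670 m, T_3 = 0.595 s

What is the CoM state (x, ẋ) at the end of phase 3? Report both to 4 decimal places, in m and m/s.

x = -0.4055, ẋ = -2.6309

phase 1: p=0.0013, T=0.682, ωT=1.991917, cosh=3.733004, sinh=3.596570; start (x,ẋ)=(0.024300, 0.009100) → end (x,ẋ)=(0.098365, 0.275574)
phase 2: p=0.1852, T=0.664, ωT=1.939345, cosh=3.548996, sinh=3.405197; start (x,ẋ)=(0.098365, 0.275574) → end (x,ẋ)=(0.198310, 0.114387)
phase 3: p=0.5670, T=0.595, ωT=1.737816, cosh=2.930410, sinh=2.754506; start (x,ẋ)=(0.198310, 0.114387) → end (x,ẋ)=(-0.405536, -2.630945)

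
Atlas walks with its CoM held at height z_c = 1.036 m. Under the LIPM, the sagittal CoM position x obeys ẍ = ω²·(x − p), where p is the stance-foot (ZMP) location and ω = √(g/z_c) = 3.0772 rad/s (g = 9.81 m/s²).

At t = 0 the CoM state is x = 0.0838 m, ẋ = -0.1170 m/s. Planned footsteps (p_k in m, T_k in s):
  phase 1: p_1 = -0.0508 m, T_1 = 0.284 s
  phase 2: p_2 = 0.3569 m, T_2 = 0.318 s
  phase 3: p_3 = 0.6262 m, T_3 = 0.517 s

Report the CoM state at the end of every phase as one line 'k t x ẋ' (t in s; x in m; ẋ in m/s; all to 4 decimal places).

phase 1: p=-0.0508, T=0.284, ωT=0.873925, cosh=1.406804, sinh=0.989493; start (x,ẋ)=(0.083800, -0.117000) → end (x,ẋ)=(0.100934, 0.245243)
phase 2: p=0.3569, T=0.318, ωT=0.978550, cosh=1.518225, sinh=1.142369; start (x,ẋ)=(0.100934, 0.245243) → end (x,ẋ)=(0.059329, -0.527463)
phase 3: p=0.6262, T=0.517, ωT=1.590912, cosh=2.555982, sinh=2.352243; start (x,ẋ)=(0.059329, -0.527463) → end (x,ẋ)=(-1.225911, -5.451383)

1 0.2840 0.1009 0.2452
2 0.6020 0.0593 -0.5275
3 1.1190 -1.2259 -5.4514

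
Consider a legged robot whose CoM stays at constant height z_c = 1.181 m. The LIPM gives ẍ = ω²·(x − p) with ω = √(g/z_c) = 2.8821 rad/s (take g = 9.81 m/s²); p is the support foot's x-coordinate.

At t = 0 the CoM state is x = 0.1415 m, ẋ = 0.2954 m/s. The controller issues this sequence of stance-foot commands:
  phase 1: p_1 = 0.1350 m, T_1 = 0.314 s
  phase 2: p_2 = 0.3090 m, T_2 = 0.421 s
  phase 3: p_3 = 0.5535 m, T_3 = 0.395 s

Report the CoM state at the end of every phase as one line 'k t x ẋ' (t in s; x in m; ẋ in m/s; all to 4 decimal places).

phase 1: p=0.1350, T=0.314, ωT=0.904979, cosh=1.438216, sinh=1.033665; start (x,ẋ)=(0.141500, 0.295400) → end (x,ẋ)=(0.250294, 0.444213)
phase 2: p=0.3090, T=0.421, ωT=1.213364, cosh=1.830990, sinh=1.533795; start (x,ẋ)=(0.250294, 0.444213) → end (x,ẋ)=(0.437910, 0.553836)
phase 3: p=0.5535, T=0.395, ωT=1.138429, cosh=1.721092, sinh=1.400770; start (x,ẋ)=(0.437910, 0.553836) → end (x,ẋ)=(0.623737, 0.486548)

1 0.3140 0.2503 0.4442
2 0.7350 0.4379 0.5538
3 1.1300 0.6237 0.4865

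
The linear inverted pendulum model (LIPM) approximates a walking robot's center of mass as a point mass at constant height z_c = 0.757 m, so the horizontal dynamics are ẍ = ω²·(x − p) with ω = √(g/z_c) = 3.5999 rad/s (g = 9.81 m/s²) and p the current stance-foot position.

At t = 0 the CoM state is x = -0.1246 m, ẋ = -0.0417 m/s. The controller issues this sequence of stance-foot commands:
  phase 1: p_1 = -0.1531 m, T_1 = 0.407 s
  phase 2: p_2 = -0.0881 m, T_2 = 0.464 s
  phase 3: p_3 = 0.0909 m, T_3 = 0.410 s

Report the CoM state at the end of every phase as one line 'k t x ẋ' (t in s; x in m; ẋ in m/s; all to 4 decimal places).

1 0.4070 -0.1119 0.1151
2 0.8710 -0.0715 0.0975
3 1.2810 -0.2268 -0.9878

phase 1: p=-0.1531, T=0.407, ωT=1.465159, cosh=2.279637, sinh=2.048596; start (x,ẋ)=(-0.124600, -0.041700) → end (x,ẋ)=(-0.111861, 0.115119)
phase 2: p=-0.0881, T=0.464, ωT=1.670354, cosh=2.751114, sinh=2.562933; start (x,ẋ)=(-0.111861, 0.115119) → end (x,ẋ)=(-0.071509, 0.097484)
phase 3: p=0.0909, T=0.410, ωT=1.475959, cosh=2.301895, sinh=2.073335; start (x,ẋ)=(-0.071509, 0.097484) → end (x,ẋ)=(-0.226804, -0.987794)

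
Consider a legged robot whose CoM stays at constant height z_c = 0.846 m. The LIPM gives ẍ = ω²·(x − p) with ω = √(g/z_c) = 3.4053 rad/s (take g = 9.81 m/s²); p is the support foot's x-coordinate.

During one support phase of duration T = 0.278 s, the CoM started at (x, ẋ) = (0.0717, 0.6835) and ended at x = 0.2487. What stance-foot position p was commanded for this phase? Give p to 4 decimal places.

ωT = 3.4053·0.278 = 0.946673; cosh(ωT) = 1.482576, sinh(ωT) = 1.094546
x(T) = p + (x₀−p)·cosh(ωT) + (ẋ₀/ω)·sinh(ωT) ⇒ p·(1 − cosh) = x(T) − x₀·cosh − (ẋ₀/ω)·sinh
numerator   = 0.2487 − (0.0717)·1.482576 − (0.6835/3.4053)·1.094546 = -0.077294
denominator = 1 − 1.482576 = -0.482576
p = -0.077294 / -0.482576 = 0.1602

p = 0.1602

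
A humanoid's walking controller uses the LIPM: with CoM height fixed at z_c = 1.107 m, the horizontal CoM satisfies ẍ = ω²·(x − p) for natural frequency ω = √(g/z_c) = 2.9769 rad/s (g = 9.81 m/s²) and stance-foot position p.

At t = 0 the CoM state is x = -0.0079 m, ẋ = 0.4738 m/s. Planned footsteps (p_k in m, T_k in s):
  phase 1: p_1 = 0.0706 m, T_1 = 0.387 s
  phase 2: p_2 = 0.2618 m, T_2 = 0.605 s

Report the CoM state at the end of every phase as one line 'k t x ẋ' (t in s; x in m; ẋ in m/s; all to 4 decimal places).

1 0.3870 0.1607 0.4917
2 0.9920 0.4338 0.6429

phase 1: p=0.0706, T=0.387, ωT=1.152060, cosh=1.740346, sinh=1.424361; start (x,ẋ)=(-0.007900, 0.473800) → end (x,ẋ)=(0.160682, 0.491722)
phase 2: p=0.2618, T=0.605, ωT=1.801025, cosh=3.110489, sinh=2.945359; start (x,ẋ)=(0.160682, 0.491722) → end (x,ẋ)=(0.433787, 0.642893)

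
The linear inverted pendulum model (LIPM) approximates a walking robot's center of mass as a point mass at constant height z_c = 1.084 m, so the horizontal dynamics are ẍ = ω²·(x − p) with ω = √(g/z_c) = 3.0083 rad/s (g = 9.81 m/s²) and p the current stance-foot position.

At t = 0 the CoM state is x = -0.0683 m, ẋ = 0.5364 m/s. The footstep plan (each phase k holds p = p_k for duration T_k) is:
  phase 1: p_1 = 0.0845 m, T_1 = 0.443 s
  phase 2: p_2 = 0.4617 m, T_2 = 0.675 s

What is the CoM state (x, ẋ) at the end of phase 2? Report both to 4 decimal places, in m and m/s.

phase 1: p=0.0845, T=0.443, ωT=1.332677, cosh=2.027474, sinh=1.763704; start (x,ẋ)=(-0.068300, 0.536400) → end (x,ẋ)=(0.089182, 0.276818)
phase 2: p=0.4617, T=0.675, ωT=2.030603, cosh=3.874966, sinh=3.743709; start (x,ẋ)=(0.089182, 0.276818) → end (x,ẋ)=(-0.637304, -3.122709)

x = -0.6373, ẋ = -3.1227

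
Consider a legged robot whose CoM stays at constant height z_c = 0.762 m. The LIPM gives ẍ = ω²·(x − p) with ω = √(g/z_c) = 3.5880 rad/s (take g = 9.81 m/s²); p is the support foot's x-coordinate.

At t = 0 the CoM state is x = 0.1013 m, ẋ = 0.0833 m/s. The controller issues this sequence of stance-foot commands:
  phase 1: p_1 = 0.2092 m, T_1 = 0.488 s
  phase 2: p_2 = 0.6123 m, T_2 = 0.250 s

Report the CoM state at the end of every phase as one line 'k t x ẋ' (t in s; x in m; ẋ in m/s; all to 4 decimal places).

1 0.4880 -0.0461 -0.8342
2 0.7380 -0.5669 -3.6077

phase 1: p=0.2092, T=0.488, ωT=1.750944, cosh=2.966824, sinh=2.793214; start (x,ẋ)=(0.101300, 0.083300) → end (x,ẋ)=(-0.046072, -0.834243)
phase 2: p=0.6123, T=0.250, ωT=0.897000, cosh=1.430013, sinh=1.022222; start (x,ẋ)=(-0.046072, -0.834243) → end (x,ẋ)=(-0.566857, -3.607712)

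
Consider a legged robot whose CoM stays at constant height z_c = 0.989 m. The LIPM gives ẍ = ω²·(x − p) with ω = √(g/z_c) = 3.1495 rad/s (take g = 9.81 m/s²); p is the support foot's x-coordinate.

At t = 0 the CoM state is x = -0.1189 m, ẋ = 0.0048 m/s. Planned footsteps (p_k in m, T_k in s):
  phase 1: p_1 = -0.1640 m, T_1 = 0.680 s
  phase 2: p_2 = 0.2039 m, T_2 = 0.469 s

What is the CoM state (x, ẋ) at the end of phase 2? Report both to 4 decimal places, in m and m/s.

x = 0.2261, ẋ = 0.3307

phase 1: p=-0.1640, T=0.680, ωT=2.141660, cosh=4.315509, sinh=4.198049; start (x,ẋ)=(-0.118900, 0.004800) → end (x,ẋ)=(0.037028, 0.617016)
phase 2: p=0.2039, T=0.469, ωT=1.477116, cosh=2.304294, sinh=2.075999; start (x,ẋ)=(0.037028, 0.617016) → end (x,ẋ)=(0.226084, 0.330713)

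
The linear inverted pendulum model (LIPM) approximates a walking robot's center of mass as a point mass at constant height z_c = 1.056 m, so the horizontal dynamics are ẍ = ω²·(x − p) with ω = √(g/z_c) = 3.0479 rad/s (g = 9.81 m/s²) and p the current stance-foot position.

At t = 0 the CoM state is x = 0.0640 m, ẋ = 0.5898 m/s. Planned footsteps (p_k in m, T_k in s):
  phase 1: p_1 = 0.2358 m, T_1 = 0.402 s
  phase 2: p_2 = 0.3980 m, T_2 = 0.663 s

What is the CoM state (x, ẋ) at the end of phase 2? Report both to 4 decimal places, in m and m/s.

x = 0.0472, ẋ = -0.9604

phase 1: p=0.2358, T=0.402, ωT=1.225256, cosh=1.849360, sinh=1.555677; start (x,ẋ)=(0.064000, 0.589800) → end (x,ẋ)=(0.219120, 0.276154)
phase 2: p=0.3980, T=0.663, ωT=2.020758, cosh=3.838297, sinh=3.705742; start (x,ẋ)=(0.219120, 0.276154) → end (x,ẋ)=(0.047162, -0.960444)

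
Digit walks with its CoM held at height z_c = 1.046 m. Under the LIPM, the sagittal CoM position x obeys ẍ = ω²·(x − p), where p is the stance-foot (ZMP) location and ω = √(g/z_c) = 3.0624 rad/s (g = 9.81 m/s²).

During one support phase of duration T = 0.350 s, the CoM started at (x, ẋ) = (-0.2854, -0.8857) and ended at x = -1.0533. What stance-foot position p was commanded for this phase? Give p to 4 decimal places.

p = 0.3401

ωT = 3.0624·0.350 = 1.071840; cosh(ωT) = 1.631563, sinh(ωT) = 1.289185
x(T) = p + (x₀−p)·cosh(ωT) + (ẋ₀/ω)·sinh(ωT) ⇒ p·(1 − cosh) = x(T) − x₀·cosh − (ẋ₀/ω)·sinh
numerator   = -1.0533 − (-0.2854)·1.631563 − (-0.8857/3.0624)·1.289185 = -0.214797
denominator = 1 − 1.631563 = -0.631563
p = -0.214797 / -0.631563 = 0.3401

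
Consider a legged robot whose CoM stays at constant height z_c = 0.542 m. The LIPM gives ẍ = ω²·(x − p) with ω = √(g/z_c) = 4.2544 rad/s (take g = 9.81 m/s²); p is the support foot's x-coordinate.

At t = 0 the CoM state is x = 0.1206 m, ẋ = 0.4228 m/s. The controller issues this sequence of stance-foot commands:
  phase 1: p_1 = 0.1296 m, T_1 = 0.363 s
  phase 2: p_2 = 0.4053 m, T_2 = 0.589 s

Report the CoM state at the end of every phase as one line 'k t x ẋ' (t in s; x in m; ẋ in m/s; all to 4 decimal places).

phase 1: p=0.1296, T=0.363, ωT=1.544347, cosh=2.449182, sinh=2.235731; start (x,ẋ)=(0.120600, 0.422800) → end (x,ẋ)=(0.329743, 0.949909)
phase 2: p=0.4053, T=0.589, ωT=2.505842, cosh=6.167737, sinh=6.086130; start (x,ẋ)=(0.329743, 0.949909) → end (x,ẋ)=(1.298176, 3.902405)

1 0.3630 0.3297 0.9499
2 0.9520 1.2982 3.9024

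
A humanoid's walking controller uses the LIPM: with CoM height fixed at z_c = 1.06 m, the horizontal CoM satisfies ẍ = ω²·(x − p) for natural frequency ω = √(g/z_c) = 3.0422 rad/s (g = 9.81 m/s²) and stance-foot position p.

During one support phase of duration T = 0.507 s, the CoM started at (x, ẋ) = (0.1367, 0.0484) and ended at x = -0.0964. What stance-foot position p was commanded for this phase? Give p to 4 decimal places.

ωT = 3.0422·0.507 = 1.542395; cosh(ωT) = 2.444823, sinh(ωT) = 2.230955
x(T) = p + (x₀−p)·cosh(ωT) + (ẋ₀/ω)·sinh(ωT) ⇒ p·(1 − cosh) = x(T) − x₀·cosh − (ẋ₀/ω)·sinh
numerator   = -0.0964 − (0.1367)·2.444823 − (0.0484/3.0422)·2.230955 = -0.466101
denominator = 1 − 2.444823 = -1.444823
p = -0.466101 / -1.444823 = 0.3226

p = 0.3226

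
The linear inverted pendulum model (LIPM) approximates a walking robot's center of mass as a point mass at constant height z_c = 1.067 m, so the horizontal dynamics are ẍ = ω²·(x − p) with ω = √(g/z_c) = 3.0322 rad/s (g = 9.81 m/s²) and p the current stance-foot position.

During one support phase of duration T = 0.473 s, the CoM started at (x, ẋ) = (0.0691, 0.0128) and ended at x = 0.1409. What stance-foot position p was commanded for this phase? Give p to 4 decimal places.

p = 0.0170

ωT = 3.0322·0.473 = 1.434231; cosh(ωT) = 2.217357, sinh(ωT) = 1.979058
x(T) = p + (x₀−p)·cosh(ωT) + (ẋ₀/ω)·sinh(ωT) ⇒ p·(1 − cosh) = x(T) − x₀·cosh − (ẋ₀/ω)·sinh
numerator   = 0.1409 − (0.0691)·2.217357 − (0.0128/3.0322)·1.979058 = -0.020674
denominator = 1 − 2.217357 = -1.217357
p = -0.020674 / -1.217357 = 0.0170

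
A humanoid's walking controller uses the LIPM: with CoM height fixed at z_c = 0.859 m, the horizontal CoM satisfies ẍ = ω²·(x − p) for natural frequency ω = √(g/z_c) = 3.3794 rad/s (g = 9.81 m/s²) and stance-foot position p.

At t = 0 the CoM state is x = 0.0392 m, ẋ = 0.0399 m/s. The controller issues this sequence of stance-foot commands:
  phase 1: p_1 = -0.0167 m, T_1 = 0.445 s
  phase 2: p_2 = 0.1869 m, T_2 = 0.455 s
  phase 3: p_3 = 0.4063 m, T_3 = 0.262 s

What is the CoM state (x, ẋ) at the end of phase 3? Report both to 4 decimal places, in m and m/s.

phase 1: p=-0.0167, T=0.445, ωT=1.503833, cosh=2.360588, sinh=2.138312; start (x,ẋ)=(0.039200, 0.039900) → end (x,ẋ)=(0.140504, 0.498133)
phase 2: p=0.1869, T=0.455, ωT=1.537627, cosh=2.434212, sinh=2.219322; start (x,ẋ)=(0.140504, 0.498133) → end (x,ẋ)=(0.401095, 0.864589)
phase 3: p=0.4063, T=0.262, ωT=0.885403, cosh=1.418254, sinh=1.005706; start (x,ẋ)=(0.401095, 0.864589) → end (x,ẋ)=(0.656219, 1.208517)

x = 0.6562, ẋ = 1.2085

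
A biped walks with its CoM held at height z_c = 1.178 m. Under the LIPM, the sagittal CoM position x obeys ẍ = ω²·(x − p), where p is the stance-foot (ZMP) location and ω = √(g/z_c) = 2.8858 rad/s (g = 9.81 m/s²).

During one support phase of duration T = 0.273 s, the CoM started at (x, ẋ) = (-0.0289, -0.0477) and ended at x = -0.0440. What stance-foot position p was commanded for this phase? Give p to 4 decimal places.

ωT = 2.8858·0.273 = 0.787823; cosh(ωT) = 1.326720, sinh(ωT) = 0.871886
x(T) = p + (x₀−p)·cosh(ωT) + (ẋ₀/ω)·sinh(ωT) ⇒ p·(1 − cosh) = x(T) − x₀·cosh − (ẋ₀/ω)·sinh
numerator   = -0.0440 − (-0.0289)·1.326720 − (-0.0477/2.8858)·0.871886 = 0.008754
denominator = 1 − 1.326720 = -0.326720
p = 0.008754 / -0.326720 = -0.0268

p = -0.0268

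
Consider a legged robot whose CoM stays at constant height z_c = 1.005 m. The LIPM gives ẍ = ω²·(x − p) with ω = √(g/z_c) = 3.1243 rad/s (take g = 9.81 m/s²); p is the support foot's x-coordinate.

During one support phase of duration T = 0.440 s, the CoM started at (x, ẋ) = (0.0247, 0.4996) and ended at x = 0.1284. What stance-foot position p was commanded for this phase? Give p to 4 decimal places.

p = 0.1989

ωT = 3.1243·0.440 = 1.374692; cosh(ωT) = 2.103388, sinh(ωT) = 1.850471
x(T) = p + (x₀−p)·cosh(ωT) + (ẋ₀/ω)·sinh(ωT) ⇒ p·(1 − cosh) = x(T) − x₀·cosh − (ẋ₀/ω)·sinh
numerator   = 0.1284 − (0.0247)·2.103388 − (0.4996/3.1243)·1.850471 = -0.219458
denominator = 1 − 2.103388 = -1.103388
p = -0.219458 / -1.103388 = 0.1989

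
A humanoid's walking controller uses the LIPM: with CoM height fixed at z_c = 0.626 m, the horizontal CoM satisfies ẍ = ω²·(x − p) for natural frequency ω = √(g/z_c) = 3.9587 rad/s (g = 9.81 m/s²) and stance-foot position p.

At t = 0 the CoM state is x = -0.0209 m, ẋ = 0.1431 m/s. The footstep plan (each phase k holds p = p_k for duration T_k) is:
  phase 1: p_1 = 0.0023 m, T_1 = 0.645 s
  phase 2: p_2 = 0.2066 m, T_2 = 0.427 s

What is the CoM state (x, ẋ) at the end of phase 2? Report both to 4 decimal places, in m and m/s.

phase 1: p=0.0023, T=0.645, ωT=2.553361, cosh=6.464023, sinh=6.386204; start (x,ẋ)=(-0.020900, 0.143100) → end (x,ẋ)=(0.083185, 0.338481)
phase 2: p=0.2066, T=0.427, ωT=1.690365, cosh=2.802955, sinh=2.618503; start (x,ẋ)=(0.083185, 0.338481) → end (x,ẋ)=(0.084562, -0.330560)

x = 0.0846, ẋ = -0.3306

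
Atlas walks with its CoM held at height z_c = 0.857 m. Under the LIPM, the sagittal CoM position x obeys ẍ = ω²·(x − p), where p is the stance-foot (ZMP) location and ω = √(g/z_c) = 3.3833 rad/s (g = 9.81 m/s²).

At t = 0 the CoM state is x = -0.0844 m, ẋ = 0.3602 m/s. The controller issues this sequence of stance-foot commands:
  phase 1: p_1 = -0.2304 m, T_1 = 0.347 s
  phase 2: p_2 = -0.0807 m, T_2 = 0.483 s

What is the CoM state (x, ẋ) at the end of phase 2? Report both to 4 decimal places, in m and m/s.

x = 1.6151, ẋ = 5.8281

phase 1: p=-0.2304, T=0.347, ωT=1.174005, cosh=1.772025, sinh=1.462898; start (x,ẋ)=(-0.084400, 0.360200) → end (x,ẋ)=(0.184062, 1.360899)
phase 2: p=-0.0807, T=0.483, ωT=1.634134, cosh=2.660069, sinh=2.464948; start (x,ẋ)=(0.184062, 1.360899) → end (x,ẋ)=(1.615086, 5.828109)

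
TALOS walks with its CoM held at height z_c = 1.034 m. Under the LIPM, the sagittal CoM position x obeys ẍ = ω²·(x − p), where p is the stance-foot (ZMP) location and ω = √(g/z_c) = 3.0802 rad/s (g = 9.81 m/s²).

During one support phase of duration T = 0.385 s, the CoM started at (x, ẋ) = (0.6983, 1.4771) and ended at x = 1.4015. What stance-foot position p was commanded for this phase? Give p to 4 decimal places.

ωT = 3.0802·0.385 = 1.185877; cosh(ωT) = 1.789517, sinh(ωT) = 1.484039
x(T) = p + (x₀−p)·cosh(ωT) + (ẋ₀/ω)·sinh(ωT) ⇒ p·(1 − cosh) = x(T) − x₀·cosh − (ẋ₀/ω)·sinh
numerator   = 1.4015 − (0.6983)·1.789517 − (1.4771/3.0802)·1.484039 = -0.559786
denominator = 1 − 1.789517 = -0.789517
p = -0.559786 / -0.789517 = 0.7090

p = 0.7090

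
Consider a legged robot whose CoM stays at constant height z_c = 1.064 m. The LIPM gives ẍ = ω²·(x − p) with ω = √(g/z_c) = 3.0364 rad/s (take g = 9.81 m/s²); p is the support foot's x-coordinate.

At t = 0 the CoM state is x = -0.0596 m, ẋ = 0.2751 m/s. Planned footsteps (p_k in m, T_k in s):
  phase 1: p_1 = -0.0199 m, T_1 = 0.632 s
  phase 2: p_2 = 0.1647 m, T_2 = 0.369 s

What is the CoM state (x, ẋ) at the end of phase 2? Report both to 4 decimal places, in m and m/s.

x = 0.3802, ẋ = 0.8561

phase 1: p=-0.0199, T=0.632, ωT=1.919005, cosh=3.480463, sinh=3.333710; start (x,ẋ)=(-0.059600, 0.275100) → end (x,ẋ)=(0.143962, 0.555613)
phase 2: p=0.1647, T=0.369, ωT=1.120432, cosh=1.696158, sinh=1.370019; start (x,ẋ)=(0.143962, 0.555613) → end (x,ẋ)=(0.380217, 0.856140)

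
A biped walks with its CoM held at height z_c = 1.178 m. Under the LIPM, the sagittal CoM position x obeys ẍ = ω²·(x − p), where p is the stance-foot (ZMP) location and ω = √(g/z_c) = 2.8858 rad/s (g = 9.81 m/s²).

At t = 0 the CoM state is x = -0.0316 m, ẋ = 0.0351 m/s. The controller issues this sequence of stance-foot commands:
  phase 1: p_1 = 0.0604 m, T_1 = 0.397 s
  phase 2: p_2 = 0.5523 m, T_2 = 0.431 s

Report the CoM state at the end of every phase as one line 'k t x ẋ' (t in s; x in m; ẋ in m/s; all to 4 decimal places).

1 0.3970 -0.0817 -0.3144
2 0.8280 -0.8119 -3.5001

phase 1: p=0.0604, T=0.397, ωT=1.145663, cosh=1.731269, sinh=1.413256; start (x,ẋ)=(-0.031600, 0.035100) → end (x,ẋ)=(-0.081687, -0.314443)
phase 2: p=0.5523, T=0.431, ωT=1.243780, cosh=1.878496, sinh=1.590204; start (x,ẋ)=(-0.081687, -0.314443) → end (x,ẋ)=(-0.811915, -3.500053)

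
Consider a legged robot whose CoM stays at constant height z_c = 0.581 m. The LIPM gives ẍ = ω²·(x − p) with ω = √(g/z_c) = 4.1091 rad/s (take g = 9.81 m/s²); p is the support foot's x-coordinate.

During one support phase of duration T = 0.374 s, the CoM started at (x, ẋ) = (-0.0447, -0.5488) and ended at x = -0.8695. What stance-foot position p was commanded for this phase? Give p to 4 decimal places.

ωT = 4.1091·0.374 = 1.536803; cosh(ωT) = 2.432385, sinh(ωT) = 2.217318
x(T) = p + (x₀−p)·cosh(ωT) + (ẋ₀/ω)·sinh(ωT) ⇒ p·(1 − cosh) = x(T) − x₀·cosh − (ẋ₀/ω)·sinh
numerator   = -0.8695 − (-0.0447)·2.432385 − (-0.5488/4.1091)·2.217318 = -0.464634
denominator = 1 − 2.432385 = -1.432385
p = -0.464634 / -1.432385 = 0.3244

p = 0.3244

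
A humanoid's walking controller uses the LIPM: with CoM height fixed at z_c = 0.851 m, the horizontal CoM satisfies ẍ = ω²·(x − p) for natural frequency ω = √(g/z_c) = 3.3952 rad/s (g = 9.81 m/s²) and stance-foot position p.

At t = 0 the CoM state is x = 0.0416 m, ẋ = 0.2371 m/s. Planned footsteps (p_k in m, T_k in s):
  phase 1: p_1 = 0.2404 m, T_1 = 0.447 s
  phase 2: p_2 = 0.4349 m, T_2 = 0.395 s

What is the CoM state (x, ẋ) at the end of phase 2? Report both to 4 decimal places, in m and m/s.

x = -1.0946, ẋ = -4.9680

phase 1: p=0.2404, T=0.447, ωT=1.517654, cosh=2.390369, sinh=2.171144; start (x,ẋ)=(0.041600, 0.237100) → end (x,ẋ)=(-0.083186, -0.898691)
phase 2: p=0.4349, T=0.395, ωT=1.341104, cosh=2.042409, sinh=1.780853; start (x,ẋ)=(-0.083186, -0.898691) → end (x,ẋ)=(-1.094626, -4.968025)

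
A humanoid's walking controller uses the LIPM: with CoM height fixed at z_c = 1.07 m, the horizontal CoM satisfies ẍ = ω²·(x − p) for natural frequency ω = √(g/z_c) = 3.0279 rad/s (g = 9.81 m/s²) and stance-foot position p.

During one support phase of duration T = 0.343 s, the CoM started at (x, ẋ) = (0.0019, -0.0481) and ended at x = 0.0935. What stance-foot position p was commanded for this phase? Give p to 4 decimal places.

ωT = 3.0279·0.343 = 1.038570; cosh(ωT) = 1.589567, sinh(ωT) = 1.235606
x(T) = p + (x₀−p)·cosh(ωT) + (ẋ₀/ω)·sinh(ωT) ⇒ p·(1 − cosh) = x(T) − x₀·cosh − (ẋ₀/ω)·sinh
numerator   = 0.0935 − (0.0019)·1.589567 − (-0.0481/3.0279)·1.235606 = 0.110108
denominator = 1 − 1.589567 = -0.589567
p = 0.110108 / -0.589567 = -0.1868

p = -0.1868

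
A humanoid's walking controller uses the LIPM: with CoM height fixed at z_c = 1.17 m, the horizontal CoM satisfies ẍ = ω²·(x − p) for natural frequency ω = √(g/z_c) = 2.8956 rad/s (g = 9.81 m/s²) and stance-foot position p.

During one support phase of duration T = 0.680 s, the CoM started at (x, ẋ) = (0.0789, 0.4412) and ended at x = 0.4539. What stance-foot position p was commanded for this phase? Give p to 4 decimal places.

p = 0.1393

ωT = 2.8956·0.680 = 1.969008; cosh(ωT) = 3.651581, sinh(ωT) = 3.511986
x(T) = p + (x₀−p)·cosh(ωT) + (ẋ₀/ω)·sinh(ωT) ⇒ p·(1 − cosh) = x(T) − x₀·cosh − (ẋ₀/ω)·sinh
numerator   = 0.4539 − (0.0789)·3.651581 − (0.4412/2.8956)·3.511986 = -0.369328
denominator = 1 − 3.651581 = -2.651581
p = -0.369328 / -2.651581 = 0.1393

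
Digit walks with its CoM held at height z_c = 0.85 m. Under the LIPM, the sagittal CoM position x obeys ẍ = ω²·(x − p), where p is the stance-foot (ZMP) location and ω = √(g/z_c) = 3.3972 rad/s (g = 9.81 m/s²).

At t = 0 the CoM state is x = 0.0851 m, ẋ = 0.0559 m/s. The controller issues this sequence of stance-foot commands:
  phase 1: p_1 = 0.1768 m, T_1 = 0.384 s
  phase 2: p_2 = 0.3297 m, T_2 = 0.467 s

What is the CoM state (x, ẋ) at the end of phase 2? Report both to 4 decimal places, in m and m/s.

phase 1: p=0.1768, T=0.384, ωT=1.304525, cosh=1.978619, sinh=1.707318; start (x,ẋ)=(0.085100, 0.055900) → end (x,ẋ)=(0.023454, -0.421264)
phase 2: p=0.3297, T=0.467, ωT=1.586492, cosh=2.545610, sinh=2.340968; start (x,ẋ)=(0.023454, -0.421264) → end (x,ẋ)=(-0.740171, -3.507868)

x = -0.7402, ẋ = -3.5079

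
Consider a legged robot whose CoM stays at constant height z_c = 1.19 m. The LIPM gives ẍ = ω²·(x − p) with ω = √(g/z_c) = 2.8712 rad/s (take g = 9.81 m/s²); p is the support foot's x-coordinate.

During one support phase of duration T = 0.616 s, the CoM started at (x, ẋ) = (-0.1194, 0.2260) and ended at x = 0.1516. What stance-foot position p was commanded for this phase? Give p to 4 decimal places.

ωT = 2.8712·0.616 = 1.768659; cosh(ωT) = 3.016774, sinh(ωT) = 2.846213
x(T) = p + (x₀−p)·cosh(ωT) + (ẋ₀/ω)·sinh(ωT) ⇒ p·(1 − cosh) = x(T) − x₀·cosh − (ẋ₀/ω)·sinh
numerator   = 0.1516 − (-0.1194)·3.016774 − (0.2260/2.8712)·2.846213 = 0.287770
denominator = 1 − 3.016774 = -2.016774
p = 0.287770 / -2.016774 = -0.1427

p = -0.1427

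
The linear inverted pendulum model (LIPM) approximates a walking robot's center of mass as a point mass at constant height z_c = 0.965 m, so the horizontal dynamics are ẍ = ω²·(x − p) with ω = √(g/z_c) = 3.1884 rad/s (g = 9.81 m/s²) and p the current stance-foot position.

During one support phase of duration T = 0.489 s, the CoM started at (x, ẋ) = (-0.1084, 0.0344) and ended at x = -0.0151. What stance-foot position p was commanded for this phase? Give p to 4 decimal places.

ωT = 3.1884·0.489 = 1.559128; cosh(ωT) = 2.482495, sinh(ωT) = 2.272176
x(T) = p + (x₀−p)·cosh(ωT) + (ẋ₀/ω)·sinh(ωT) ⇒ p·(1 − cosh) = x(T) − x₀·cosh − (ẋ₀/ω)·sinh
numerator   = -0.0151 − (-0.1084)·2.482495 − (0.0344/3.1884)·2.272176 = 0.229488
denominator = 1 − 2.482495 = -1.482495
p = 0.229488 / -1.482495 = -0.1548

p = -0.1548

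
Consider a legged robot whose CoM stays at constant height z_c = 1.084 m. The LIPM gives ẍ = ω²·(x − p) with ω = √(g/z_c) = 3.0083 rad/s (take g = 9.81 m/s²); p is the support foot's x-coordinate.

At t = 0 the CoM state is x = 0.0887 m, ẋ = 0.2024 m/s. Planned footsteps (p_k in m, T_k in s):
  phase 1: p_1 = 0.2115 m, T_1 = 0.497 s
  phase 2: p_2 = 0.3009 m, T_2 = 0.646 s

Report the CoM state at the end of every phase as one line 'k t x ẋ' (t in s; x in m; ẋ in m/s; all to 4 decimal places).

phase 1: p=0.2115, T=0.497, ωT=1.495125, cosh=2.342058, sinh=2.117837; start (x,ẋ)=(0.088700, 0.202400) → end (x,ẋ)=(0.066385, -0.308337)
phase 2: p=0.3009, T=0.646, ωT=1.943362, cosh=3.562703, sinh=3.419481; start (x,ẋ)=(0.066385, -0.308337) → end (x,ẋ)=(-0.885091, -3.510934)

1 0.4970 0.0664 -0.3083
2 1.1430 -0.8851 -3.5109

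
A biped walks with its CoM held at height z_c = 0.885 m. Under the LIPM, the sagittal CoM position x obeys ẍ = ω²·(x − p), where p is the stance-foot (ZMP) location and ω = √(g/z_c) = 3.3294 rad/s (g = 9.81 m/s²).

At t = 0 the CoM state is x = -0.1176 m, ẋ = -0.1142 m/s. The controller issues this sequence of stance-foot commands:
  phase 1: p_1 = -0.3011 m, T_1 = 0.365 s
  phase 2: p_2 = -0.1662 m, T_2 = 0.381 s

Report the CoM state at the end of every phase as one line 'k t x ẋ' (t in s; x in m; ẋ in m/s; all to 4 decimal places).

1 0.3650 -0.0173 0.7297
2 0.7460 0.4782 2.2114

phase 1: p=-0.3011, T=0.365, ωT=1.215231, cosh=1.833857, sinh=1.537216; start (x,ẋ)=(-0.117600, -0.114200) → end (x,ẋ)=(-0.017314, 0.729728)
phase 2: p=-0.1662, T=0.381, ωT=1.268501, cosh=1.918387, sinh=1.637134; start (x,ẋ)=(-0.017314, 0.729728) → end (x,ẋ)=(0.478242, 2.211426)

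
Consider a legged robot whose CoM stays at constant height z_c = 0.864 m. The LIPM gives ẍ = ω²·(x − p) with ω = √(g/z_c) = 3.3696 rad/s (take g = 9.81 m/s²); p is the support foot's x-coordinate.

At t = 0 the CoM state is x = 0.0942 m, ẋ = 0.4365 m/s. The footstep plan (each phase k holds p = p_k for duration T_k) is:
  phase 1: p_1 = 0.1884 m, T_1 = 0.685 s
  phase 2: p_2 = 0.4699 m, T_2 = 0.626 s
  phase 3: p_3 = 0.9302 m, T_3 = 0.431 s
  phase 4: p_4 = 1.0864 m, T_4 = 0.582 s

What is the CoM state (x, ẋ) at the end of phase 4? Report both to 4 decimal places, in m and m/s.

phase 1: p=0.1884, T=0.685, ωT=2.308176, cosh=5.077754, sinh=4.978312; start (x,ẋ)=(0.094200, 0.436500) → end (x,ẋ)=(0.354969, 0.636242)
phase 2: p=0.4699, T=0.626, ωT=2.109370, cosh=4.182179, sinh=4.060864; start (x,ẋ)=(0.354969, 0.636242) → end (x,ẋ)=(0.756004, 1.088222)
phase 3: p=0.9302, T=0.431, ωT=1.452298, cosh=2.253476, sinh=2.019444; start (x,ẋ)=(0.756004, 1.088222) → end (x,ẋ)=(1.189839, 1.266927)
phase 4: p=1.0864, T=0.582, ωT=1.961107, cosh=3.623947, sinh=3.483245; start (x,ẋ)=(1.189839, 1.266927) → end (x,ẋ)=(2.770913, 5.805353)

x = 2.7709, ẋ = 5.8054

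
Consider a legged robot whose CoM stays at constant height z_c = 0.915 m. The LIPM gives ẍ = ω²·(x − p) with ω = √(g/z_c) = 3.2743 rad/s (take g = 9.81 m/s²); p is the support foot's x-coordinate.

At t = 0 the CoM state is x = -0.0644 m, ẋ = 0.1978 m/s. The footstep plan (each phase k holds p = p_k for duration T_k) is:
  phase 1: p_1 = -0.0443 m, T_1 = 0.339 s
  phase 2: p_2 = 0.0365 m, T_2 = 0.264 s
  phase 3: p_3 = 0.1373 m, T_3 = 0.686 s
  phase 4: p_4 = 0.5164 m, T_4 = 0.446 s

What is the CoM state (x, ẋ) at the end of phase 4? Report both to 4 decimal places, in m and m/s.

phase 1: p=-0.0443, T=0.339, ωT=1.109988, cosh=1.681942, sinh=1.352379; start (x,ẋ)=(-0.064400, 0.197800) → end (x,ẋ)=(0.003590, 0.243683)
phase 2: p=0.0365, T=0.264, ωT=0.864415, cosh=1.397458, sinh=0.976160; start (x,ẋ)=(0.003590, 0.243683) → end (x,ẋ)=(0.063158, 0.235349)
phase 3: p=0.1373, T=0.686, ωT=2.246170, cosh=4.778635, sinh=4.672831; start (x,ẋ)=(0.063158, 0.235349) → end (x,ẋ)=(0.118877, -0.009737)
phase 4: p=0.5164, T=0.446, ωT=1.460338, cosh=2.269786, sinh=2.037628; start (x,ẋ)=(0.118877, -0.009737) → end (x,ẋ)=(-0.391952, -2.674299)

x = -0.3920, ẋ = -2.6743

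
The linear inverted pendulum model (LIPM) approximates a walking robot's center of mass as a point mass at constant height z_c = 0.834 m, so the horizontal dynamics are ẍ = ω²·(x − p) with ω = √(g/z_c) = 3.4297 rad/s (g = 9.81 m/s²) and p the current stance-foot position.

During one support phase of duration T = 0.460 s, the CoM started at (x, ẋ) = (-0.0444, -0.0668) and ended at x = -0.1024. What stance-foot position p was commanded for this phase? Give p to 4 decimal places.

p = -0.0360

ωT = 3.4297·0.460 = 1.577662; cosh(ωT) = 2.525038, sinh(ωT) = 2.318580
x(T) = p + (x₀−p)·cosh(ωT) + (ẋ₀/ω)·sinh(ωT) ⇒ p·(1 − cosh) = x(T) − x₀·cosh − (ẋ₀/ω)·sinh
numerator   = -0.1024 − (-0.0444)·2.525038 − (-0.0668/3.4297)·2.318580 = 0.054870
denominator = 1 − 2.525038 = -1.525038
p = 0.054870 / -1.525038 = -0.0360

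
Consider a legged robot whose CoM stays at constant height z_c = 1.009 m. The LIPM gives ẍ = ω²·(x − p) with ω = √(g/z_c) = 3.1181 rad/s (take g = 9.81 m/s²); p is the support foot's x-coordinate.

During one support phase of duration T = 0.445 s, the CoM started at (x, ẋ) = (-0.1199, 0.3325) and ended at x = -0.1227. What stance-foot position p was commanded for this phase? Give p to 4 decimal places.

p = 0.0602

ωT = 3.1181·0.445 = 1.387555; cosh(ωT) = 2.127364, sinh(ωT) = 1.877679
x(T) = p + (x₀−p)·cosh(ωT) + (ẋ₀/ω)·sinh(ωT) ⇒ p·(1 − cosh) = x(T) − x₀·cosh − (ẋ₀/ω)·sinh
numerator   = -0.1227 − (-0.1199)·2.127364 − (0.3325/3.1181)·1.877679 = -0.067856
denominator = 1 − 2.127364 = -1.127364
p = -0.067856 / -1.127364 = 0.0602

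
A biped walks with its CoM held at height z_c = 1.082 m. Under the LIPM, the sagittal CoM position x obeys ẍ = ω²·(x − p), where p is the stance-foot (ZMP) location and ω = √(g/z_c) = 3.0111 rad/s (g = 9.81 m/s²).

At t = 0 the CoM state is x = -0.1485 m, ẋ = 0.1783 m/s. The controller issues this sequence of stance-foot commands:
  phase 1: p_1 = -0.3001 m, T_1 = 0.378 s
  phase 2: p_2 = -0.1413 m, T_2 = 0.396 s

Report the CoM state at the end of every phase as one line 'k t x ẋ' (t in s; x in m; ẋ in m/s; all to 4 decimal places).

1 0.3780 0.0437 0.9461
2 0.7740 0.6615 2.5353

phase 1: p=-0.3001, T=0.378, ωT=1.138196, cosh=1.720764, sinh=1.400368; start (x,ẋ)=(-0.148500, 0.178300) → end (x,ẋ)=(0.043690, 0.946056)
phase 2: p=-0.1413, T=0.396, ωT=1.192396, cosh=1.799229, sinh=1.495736; start (x,ẋ)=(0.043690, 0.946056) → end (x,ẋ)=(0.661483, 2.535330)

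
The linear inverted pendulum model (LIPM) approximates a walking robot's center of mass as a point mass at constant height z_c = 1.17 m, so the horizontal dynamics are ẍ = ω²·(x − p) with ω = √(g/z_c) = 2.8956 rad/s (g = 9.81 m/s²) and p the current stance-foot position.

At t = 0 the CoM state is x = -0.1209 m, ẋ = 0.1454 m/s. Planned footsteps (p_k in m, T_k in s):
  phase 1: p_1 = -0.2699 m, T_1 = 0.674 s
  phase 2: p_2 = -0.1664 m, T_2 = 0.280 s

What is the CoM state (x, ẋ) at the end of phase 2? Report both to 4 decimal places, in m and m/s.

phase 1: p=-0.2699, T=0.674, ωT=1.951634, cosh=3.591113, sinh=3.449071; start (x,ẋ)=(-0.120900, 0.145400) → end (x,ẋ)=(0.438368, 2.010230)
phase 2: p=-0.1664, T=0.280, ωT=0.810768, cosh=1.347076, sinh=0.902559; start (x,ẋ)=(0.438368, 2.010230) → end (x,ẋ)=(1.274858, 4.288464)

x = 1.2749, ẋ = 4.2885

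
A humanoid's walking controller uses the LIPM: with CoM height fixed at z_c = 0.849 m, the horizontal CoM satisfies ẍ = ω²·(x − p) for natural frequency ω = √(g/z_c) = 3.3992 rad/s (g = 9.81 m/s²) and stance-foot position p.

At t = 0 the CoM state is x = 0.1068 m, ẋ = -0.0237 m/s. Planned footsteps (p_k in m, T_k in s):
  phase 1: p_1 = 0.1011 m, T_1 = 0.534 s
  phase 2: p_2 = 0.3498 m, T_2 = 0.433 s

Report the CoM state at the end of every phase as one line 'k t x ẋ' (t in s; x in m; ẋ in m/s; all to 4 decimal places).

1 0.5340 0.0982 -0.0168
2 0.9670 -0.2374 -1.8035

phase 1: p=0.1011, T=0.534, ωT=1.815173, cosh=3.152474, sinh=2.989664; start (x,ẋ)=(0.106800, -0.023700) → end (x,ẋ)=(0.098224, -0.016788)
phase 2: p=0.3498, T=0.433, ωT=1.471854, cosh=2.293402, sinh=2.063902; start (x,ẋ)=(0.098224, -0.016788) → end (x,ẋ)=(-0.237357, -1.803458)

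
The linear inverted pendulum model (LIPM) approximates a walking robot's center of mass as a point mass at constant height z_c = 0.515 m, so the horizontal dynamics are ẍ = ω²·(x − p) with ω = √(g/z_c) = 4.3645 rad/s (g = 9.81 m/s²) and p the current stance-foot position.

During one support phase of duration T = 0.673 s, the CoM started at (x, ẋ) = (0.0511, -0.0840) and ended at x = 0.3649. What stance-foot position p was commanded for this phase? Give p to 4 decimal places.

p = -0.0074

ωT = 4.3645·0.673 = 2.937308; cosh(ωT) = 9.459005, sinh(ωT) = 9.405997
x(T) = p + (x₀−p)·cosh(ωT) + (ẋ₀/ω)·sinh(ωT) ⇒ p·(1 − cosh) = x(T) − x₀·cosh − (ẋ₀/ω)·sinh
numerator   = 0.3649 − (0.0511)·9.459005 − (-0.0840/4.3645)·9.405997 = 0.062574
denominator = 1 − 9.459005 = -8.459005
p = 0.062574 / -8.459005 = -0.0074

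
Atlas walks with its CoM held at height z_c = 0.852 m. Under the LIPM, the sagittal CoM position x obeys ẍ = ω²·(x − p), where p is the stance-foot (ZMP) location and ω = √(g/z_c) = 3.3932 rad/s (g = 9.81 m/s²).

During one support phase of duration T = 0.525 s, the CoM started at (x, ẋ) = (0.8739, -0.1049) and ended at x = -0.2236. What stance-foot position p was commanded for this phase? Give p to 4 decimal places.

ωT = 3.3932·0.525 = 1.781430; cosh(ωT) = 3.053370, sinh(ωT) = 2.884973
x(T) = p + (x₀−p)·cosh(ωT) + (ẋ₀/ω)·sinh(ωT) ⇒ p·(1 − cosh) = x(T) − x₀·cosh − (ẋ₀/ω)·sinh
numerator   = -0.2236 − (0.8739)·3.053370 − (-0.1049/3.3932)·2.884973 = -2.802751
denominator = 1 − 3.053370 = -2.053370
p = -2.802751 / -2.053370 = 1.3650

p = 1.3650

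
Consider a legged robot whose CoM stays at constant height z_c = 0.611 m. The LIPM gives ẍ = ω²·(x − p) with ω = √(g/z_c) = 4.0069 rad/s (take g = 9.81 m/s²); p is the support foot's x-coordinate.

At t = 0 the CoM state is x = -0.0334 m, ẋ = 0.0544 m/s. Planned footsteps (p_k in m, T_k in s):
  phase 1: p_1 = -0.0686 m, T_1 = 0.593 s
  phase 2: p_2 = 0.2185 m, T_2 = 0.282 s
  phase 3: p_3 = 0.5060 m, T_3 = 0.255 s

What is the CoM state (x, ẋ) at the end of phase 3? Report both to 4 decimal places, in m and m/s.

phase 1: p=-0.0686, T=0.593, ωT=2.376092, cosh=5.427835, sinh=5.334922; start (x,ẋ)=(-0.033400, 0.054400) → end (x,ẋ)=(0.194890, 1.047727)
phase 2: p=0.2185, T=0.282, ωT=1.129946, cosh=1.709270, sinh=1.386219; start (x,ẋ)=(0.194890, 1.047727) → end (x,ẋ)=(0.540613, 1.659706)
phase 3: p=0.5060, T=0.255, ωT=1.021759, cosh=1.569020, sinh=1.209059; start (x,ẋ)=(0.540613, 1.659706) → end (x,ẋ)=(1.061116, 2.771799)

x = 1.0611, ẋ = 2.7718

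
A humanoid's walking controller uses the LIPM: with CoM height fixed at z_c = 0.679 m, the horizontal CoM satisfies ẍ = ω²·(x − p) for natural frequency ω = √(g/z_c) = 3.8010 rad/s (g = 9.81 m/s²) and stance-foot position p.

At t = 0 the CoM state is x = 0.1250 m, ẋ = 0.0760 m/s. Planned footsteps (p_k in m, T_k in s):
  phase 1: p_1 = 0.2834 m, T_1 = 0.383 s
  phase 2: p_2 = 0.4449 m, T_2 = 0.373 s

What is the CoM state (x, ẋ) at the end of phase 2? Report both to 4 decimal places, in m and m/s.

phase 1: p=0.2834, T=0.383, ωT=1.455783, cosh=2.260529, sinh=2.027311; start (x,ẋ)=(0.125000, 0.076000) → end (x,ẋ)=(-0.034132, -1.048800)
phase 2: p=0.4449, T=0.373, ωT=1.417773, cosh=2.185085, sinh=1.942832; start (x,ẋ)=(-0.034132, -1.048800) → end (x,ẋ)=(-1.137907, -5.829229)

x = -1.1379, ẋ = -5.8292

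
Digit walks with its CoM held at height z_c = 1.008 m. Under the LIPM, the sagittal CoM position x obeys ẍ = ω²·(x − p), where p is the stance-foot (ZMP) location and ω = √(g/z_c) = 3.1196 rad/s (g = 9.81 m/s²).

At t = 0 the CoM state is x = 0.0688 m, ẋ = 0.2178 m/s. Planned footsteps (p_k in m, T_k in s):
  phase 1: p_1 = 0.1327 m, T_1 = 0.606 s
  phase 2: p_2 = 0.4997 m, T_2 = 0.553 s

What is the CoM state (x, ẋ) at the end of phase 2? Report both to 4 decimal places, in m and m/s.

phase 1: p=0.1327, T=0.606, ωT=1.890478, cosh=3.386765, sinh=3.235766; start (x,ẋ)=(0.068800, 0.217800) → end (x,ẋ)=(0.142196, 0.092612)
phase 2: p=0.4997, T=0.553, ωT=1.725139, cosh=2.895724, sinh=2.717576; start (x,ẋ)=(0.142196, 0.092612) → end (x,ẋ)=(-0.454856, -2.762651)

x = -0.4549, ẋ = -2.7627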